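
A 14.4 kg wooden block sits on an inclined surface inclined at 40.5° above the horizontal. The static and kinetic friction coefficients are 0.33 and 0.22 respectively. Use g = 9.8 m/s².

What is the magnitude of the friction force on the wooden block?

The normal reaction is N = m g cos θ = 107.3 N.
For equilibrium along the incline, friction must balance the weight component: f = m g sin θ = 91.65 N up the slope.
The static-friction ceiling is μ_s N = 0.33 × 107.3 = 35.41 N.
|91.65| exceeds 35.41 N, so the wooden block slips down-slope; friction is kinetic, f = μ_k N = 0.22×107.3 = 23.6 N.

f ≈ 23.6 N (up the incline)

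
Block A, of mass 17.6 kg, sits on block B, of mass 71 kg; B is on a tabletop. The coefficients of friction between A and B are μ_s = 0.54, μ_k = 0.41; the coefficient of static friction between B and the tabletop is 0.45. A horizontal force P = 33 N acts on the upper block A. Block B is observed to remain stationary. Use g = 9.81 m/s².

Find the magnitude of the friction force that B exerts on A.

Normal force at the A–B interface: N₁ = m_A g = 172.7 N.
Maximum static friction on A from B: μ_s N₁ = 0.54×172.7 = 93.23 N.
P = 33 N is within that limit, so A and B move together (both at rest); the A–B friction is simply f₁ = P = 33 N.
By Newton's third law B feels 33 N forward from A. With B stationary, the floor's static friction on B balances it: f₂ = 33 N (well within μ_s(m_A+m_B)g = 391.1 N).

f ≈ 33 N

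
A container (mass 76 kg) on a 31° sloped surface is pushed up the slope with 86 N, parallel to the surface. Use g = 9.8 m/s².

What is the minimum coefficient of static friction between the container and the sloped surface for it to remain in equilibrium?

N = m g cos θ = 638.4 N.
Friction must make up the shortfall along the incline: f = m g sin θ − P = 383.6 − 86 = 297.6 N.
At the threshold f = μ_s N, so μ_s,min = 297.6/638.4 = 0.466.

μ_s,min ≈ 0.466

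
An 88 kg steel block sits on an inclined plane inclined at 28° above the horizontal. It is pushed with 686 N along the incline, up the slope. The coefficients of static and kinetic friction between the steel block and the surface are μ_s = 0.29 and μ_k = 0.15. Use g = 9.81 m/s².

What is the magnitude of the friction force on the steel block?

Perpendicular to the surface, N = m g cos θ = 88·9.81·cos 28° = 762.2 N.
For equilibrium along the incline the friction force must supply f = m g sin θ − P = 405.3 − 686 = -280.7 N (positive meaning up-slope).
The static-friction ceiling is μ_s N = 0.29 × 762.2 = 221 N.
Since |-280.7| > 221 N, static friction cannot hold it; the steel block slides up the incline and kinetic friction applies: f = μ_k N = 0.15 × 762.2 = 114 N.

f ≈ 114 N (down the incline)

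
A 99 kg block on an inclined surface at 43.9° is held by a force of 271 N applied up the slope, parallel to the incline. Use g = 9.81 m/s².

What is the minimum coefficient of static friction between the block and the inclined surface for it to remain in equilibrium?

N = m g cos θ = 699.8 N.
Friction must make up the shortfall along the incline: f = m g sin θ − P = 673.4 − 271 = 402.4 N.
At the threshold f = μ_s N, so μ_s,min = 402.4/699.8 = 0.575.

μ_s,min ≈ 0.575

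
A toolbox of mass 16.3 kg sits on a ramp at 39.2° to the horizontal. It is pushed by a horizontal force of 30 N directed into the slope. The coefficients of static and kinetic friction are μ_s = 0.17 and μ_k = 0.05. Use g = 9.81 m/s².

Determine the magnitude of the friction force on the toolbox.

f ≈ 7.14 N (up the incline)

Normal direction: N = m g cos θ + P sin θ = 142.9 N.
Along the incline, the net driving force (taking up-slope positive) is P cos θ − m g sin θ = 23.25 − 101.1 = -77.82 N, so equilibrium requires friction f = 77.82 N (up-slope).
Maximum static friction: μ_s N = 0.17 × 142.9 = 24.29 N.
The required 77.82 N exceeds the static limit, so the toolbox slides down-slope and f = μ_k N = 0.05×142.9 = 7.14 N.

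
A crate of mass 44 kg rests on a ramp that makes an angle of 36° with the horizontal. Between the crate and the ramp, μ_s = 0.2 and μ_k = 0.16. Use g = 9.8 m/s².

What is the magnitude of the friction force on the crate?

f ≈ 55.8 N (up the incline)

Normal force: N = m g cos θ = 44 × 9.8 × cos 36° = 348.8 N.
Along the slope the weight component is m g sin θ = 253.5 N; friction must supply exactly this, acting up-slope.
Static friction can supply at most μ_s N = 69.77 N.
Since |253.5| > 69.77 N, static friction cannot hold it; the crate slides down the incline and kinetic friction applies: f = μ_k N = 0.16 × 348.8 = 55.8 N.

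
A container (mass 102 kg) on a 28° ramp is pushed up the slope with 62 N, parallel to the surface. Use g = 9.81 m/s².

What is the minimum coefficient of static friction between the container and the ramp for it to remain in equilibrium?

μ_s,min ≈ 0.462

N = m g cos θ = 883.5 N.
Friction must make up the shortfall along the incline: f = m g sin θ − P = 469.8 − 62 = 407.8 N.
At the threshold f = μ_s N, so μ_s,min = 407.8/883.5 = 0.462.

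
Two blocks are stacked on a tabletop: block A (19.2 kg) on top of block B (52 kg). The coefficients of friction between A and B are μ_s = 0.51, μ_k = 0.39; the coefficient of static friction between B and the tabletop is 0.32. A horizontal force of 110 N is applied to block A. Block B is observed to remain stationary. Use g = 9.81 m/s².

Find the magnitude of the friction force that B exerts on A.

f ≈ 73.5 N

Between the blocks, N₁ = m_A g = 188.4 N.
So the A–B interface can sustain at most μ_s N₁ = 96.06 N of static friction.
Since P = 110 N > 96.06 N, A slides on B; the A–B friction is kinetic: f₁ = μ_k N₁ = 0.39×188.4 = 73.5 N.
B experiences an equal 73.5 N forward from A (third law). B is in equilibrium, so the floor supplies f₂ = 73.5 N of static friction (limit μ_s(m_A+m_B)g = 223.5 N, not exceeded).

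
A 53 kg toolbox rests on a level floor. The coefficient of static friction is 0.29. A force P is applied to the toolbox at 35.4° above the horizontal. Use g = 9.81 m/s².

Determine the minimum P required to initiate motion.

N = m g − P sin α (the pull lifts the toolbox).
At impending slip, P cos α = μ_s N = μ_s (m g − P sin α).
Solving: P (cos α + μ_s sin α) = μ_s m g → P = 0.29×520/(cos 35.4° + 0.29 sin 35.4°) = 151/0.9831 = 153 N.

P ≈ 153 N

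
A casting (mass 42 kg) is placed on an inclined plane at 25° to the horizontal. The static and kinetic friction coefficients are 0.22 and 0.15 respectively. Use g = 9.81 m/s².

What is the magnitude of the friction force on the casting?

f ≈ 56 N (up the incline)

Perpendicular to the surface, N = m g cos θ = 42·9.81·cos 25° = 373.4 N.
Along the slope the weight component is m g sin θ = 174.1 N; friction must supply exactly this, acting up-slope.
Static friction can supply at most μ_s N = 82.15 N.
Since |174.1| > 82.15 N, static friction cannot hold it; the casting slides down the incline and kinetic friction applies: f = μ_k N = 0.15 × 373.4 = 56 N.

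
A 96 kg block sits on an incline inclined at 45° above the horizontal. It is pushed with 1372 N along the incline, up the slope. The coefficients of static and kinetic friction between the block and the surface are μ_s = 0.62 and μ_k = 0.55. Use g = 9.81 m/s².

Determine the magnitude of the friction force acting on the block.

Normal force: N = m g cos θ = 96 × 9.81 × cos 45° = 665.9 N.
For equilibrium along the incline the friction force must supply f = m g sin θ − P = 665.9 − 1372 = -706.1 N (positive meaning up-slope).
The static-friction ceiling is μ_s N = 0.62 × 665.9 = 412.9 N.
|-706.1| exceeds 412.9 N, so the block slips up-slope; friction is kinetic, f = μ_k N = 0.55×665.9 = 366 N.

f ≈ 366 N (down the incline)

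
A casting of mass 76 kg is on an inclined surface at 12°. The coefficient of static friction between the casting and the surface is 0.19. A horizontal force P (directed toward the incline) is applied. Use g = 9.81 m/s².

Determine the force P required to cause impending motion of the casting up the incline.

At impending motion up the slope, friction acts down-slope at its limit: f = μ_s N.
Perpendicular to the incline: N = m g cos θ + P sin θ.
Along the incline: P cos θ = m g sin θ + μ_s N = m g sin θ + μ_s (m g cos θ + P sin θ).
Solving, P (cos θ − μ_s sin θ) = m g (sin θ + μ_s cos θ), so P = 76×9.81×(sin 12° + 0.19 cos 12°)/(cos 12° − 0.19 sin 12°) = 746×0.3938/0.9386 = 313 N.

P ≈ 313 N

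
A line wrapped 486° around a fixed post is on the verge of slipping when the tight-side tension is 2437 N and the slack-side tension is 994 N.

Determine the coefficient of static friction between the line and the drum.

T₂/T₁ = e^{μβ} → μ = ln(T₂/T₁)/β.
β = 486° = 8.482 rad.
μ = ln(2437/994)/8.482 = ln(2.452)/8.482 = 0.106.

μ ≈ 0.106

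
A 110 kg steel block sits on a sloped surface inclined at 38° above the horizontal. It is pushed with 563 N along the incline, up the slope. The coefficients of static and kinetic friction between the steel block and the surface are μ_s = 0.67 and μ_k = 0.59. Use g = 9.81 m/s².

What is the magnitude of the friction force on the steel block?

The normal reaction is N = m g cos θ = 850.3 N.
For equilibrium along the incline the friction force must supply f = m g sin θ − P = 664.4 − 563 = 101.4 N (positive meaning up-slope).
Static friction can supply at most μ_s N = 569.7 N.
Since |101.4| ≤ 569.7 N, the steel block remains in static equilibrium and friction takes exactly the required value.

f ≈ 101 N (up the incline)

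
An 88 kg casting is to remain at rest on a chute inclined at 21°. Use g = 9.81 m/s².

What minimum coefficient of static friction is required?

μ_s,min ≈ 0.384

At the slip threshold m g sin θ = μ_s m g cos θ, so μ_s,min = tan θ.
μ_s,min = tan 21° = 0.384.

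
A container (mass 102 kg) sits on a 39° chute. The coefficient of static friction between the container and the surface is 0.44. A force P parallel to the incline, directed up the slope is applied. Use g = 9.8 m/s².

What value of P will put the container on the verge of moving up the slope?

At impending motion up the slope, friction acts down-slope at its limit: f = μ_s N.
P is parallel to the surface, so N = m g cos θ = 777 N.
Along the incline: P = m g sin θ + μ_s N = 629 + 0.44×777 = 971 N.

P ≈ 971 N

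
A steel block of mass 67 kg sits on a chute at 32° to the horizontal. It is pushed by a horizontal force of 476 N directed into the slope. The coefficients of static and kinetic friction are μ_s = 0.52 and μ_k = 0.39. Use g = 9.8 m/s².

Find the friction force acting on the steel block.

f ≈ 55.7 N (down the incline)

Normal direction: N = m g cos θ + P sin θ = 809.1 N.
Along the incline, the net driving force (taking up-slope positive) is P cos θ − m g sin θ = 403.7 − 347.9 = 55.73 N, so equilibrium requires friction f = -55.73 N (down-slope).
The limit of static friction is μ_s N = 420.7 N.
Since 55.73 N is within the 420.7 N limit, the steel block stays put and friction is exactly 55.7 N.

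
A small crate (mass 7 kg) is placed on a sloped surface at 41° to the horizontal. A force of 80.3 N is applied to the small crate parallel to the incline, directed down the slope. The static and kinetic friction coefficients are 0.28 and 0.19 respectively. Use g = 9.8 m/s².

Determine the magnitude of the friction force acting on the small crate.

f ≈ 9.84 N (up the incline)

The normal reaction is N = m g cos θ = 51.77 N.
Parallel to the incline, ΣF = 0 gives f = m g sin θ + P = 45.01 + 80.3 = 125.3 N (up-slope positive).
Static friction can supply at most μ_s N = 14.5 N.
Since |125.3| > 14.5 N, static friction cannot hold it; the small crate slides down the incline and kinetic friction applies: f = μ_k N = 0.19 × 51.77 = 9.84 N.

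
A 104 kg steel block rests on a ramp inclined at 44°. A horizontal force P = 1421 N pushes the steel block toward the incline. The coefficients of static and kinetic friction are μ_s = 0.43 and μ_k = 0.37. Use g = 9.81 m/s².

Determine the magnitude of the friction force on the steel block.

f ≈ 313 N (down the incline)

The horizontal push has a component P sin θ into the surface, so N = m g cos θ + P sin θ = 733.9 + 987.1 = 1721 N.
Along the incline, the net driving force (taking up-slope positive) is P cos θ − m g sin θ = 1022 − 708.7 = 313.5 N, so equilibrium requires friction f = -313.5 N (down-slope).
The limit of static friction is μ_s N = 740 N.
|f_req| = 313.5 ≤ 740 N → the steel block is in equilibrium; friction equals the required value.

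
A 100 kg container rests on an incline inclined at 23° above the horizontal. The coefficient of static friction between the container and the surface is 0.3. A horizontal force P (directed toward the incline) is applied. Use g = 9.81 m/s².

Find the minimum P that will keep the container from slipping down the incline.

The container tends to slide down (tan θ > μ_s), so at the point of impending slip friction acts up-slope at its limit: f = μ_s N.
Perpendicular to the incline: N = m g cos θ + P sin θ.
Along the incline: P cos θ + μ_s N = m g sin θ, i.e. P cos θ + μ_s (m g cos θ + P sin θ) = m g sin θ.
Solving, P (cos θ + μ_s sin θ) = m g (sin θ − μ_s cos θ), so P = 981×0.1146/1.038 = 108 N.

P_min ≈ 108 N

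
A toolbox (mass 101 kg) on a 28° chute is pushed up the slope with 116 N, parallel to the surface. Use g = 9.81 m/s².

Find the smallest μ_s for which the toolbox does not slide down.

μ_s,min ≈ 0.399

N = m g cos θ = 874.8 N.
Friction must make up the shortfall along the incline: f = m g sin θ − P = 465.2 − 116 = 349.2 N.
At the threshold f = μ_s N, so μ_s,min = 349.2/874.8 = 0.399.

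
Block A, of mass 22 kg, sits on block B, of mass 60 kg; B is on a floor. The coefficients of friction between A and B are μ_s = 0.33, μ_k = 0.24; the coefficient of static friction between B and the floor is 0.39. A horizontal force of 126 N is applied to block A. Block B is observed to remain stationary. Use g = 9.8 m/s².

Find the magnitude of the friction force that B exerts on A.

f ≈ 51.7 N

Between the blocks, N₁ = m_A g = 215.6 N.
Maximum static friction on A from B: μ_s N₁ = 0.33×215.6 = 71.15 N.
P = 126 N exceeds that limit, so A slips over B and the interface friction becomes kinetic: f₁ = μ_k N₁ = 0.24×215.6 = 51.7 N.
By Newton's third law B feels 51.7 N forward from A. With B stationary, the floor's static friction on B balances it: f₂ = 51.7 N (well within μ_s(m_A+m_B)g = 313.4 N).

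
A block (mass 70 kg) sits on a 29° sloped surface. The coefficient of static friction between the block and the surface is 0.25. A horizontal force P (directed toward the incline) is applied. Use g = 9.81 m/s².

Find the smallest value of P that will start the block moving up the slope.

At impending motion up the slope, friction acts down-slope at its limit: f = μ_s N.
Perpendicular to the incline: N = m g cos θ + P sin θ.
Along the incline: P cos θ = m g sin θ + μ_s N = m g sin θ + μ_s (m g cos θ + P sin θ).
Solving, P (cos θ − μ_s sin θ) = m g (sin θ + μ_s cos θ), so P = 70×9.81×(sin 29° + 0.25 cos 29°)/(cos 29° − 0.25 sin 29°) = 687×0.7035/0.7534 = 641 N.

P ≈ 641 N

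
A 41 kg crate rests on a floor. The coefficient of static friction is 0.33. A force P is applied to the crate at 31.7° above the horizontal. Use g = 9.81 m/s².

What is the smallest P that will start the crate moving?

P ≈ 130 N

N = m g − P sin α (the pull lifts the crate).
At impending slip, P cos α = μ_s N = μ_s (m g − P sin α).
Solving: P (cos α + μ_s sin α) = μ_s m g → P = 0.33×402/(cos 31.7° + 0.33 sin 31.7°) = 133/1.024 = 130 N.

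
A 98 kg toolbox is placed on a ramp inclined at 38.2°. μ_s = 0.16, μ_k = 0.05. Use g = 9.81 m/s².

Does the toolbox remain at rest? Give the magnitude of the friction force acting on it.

f ≈ 37.8 N

N = m g cos θ = 756 N.
Down-slope weight component: m g sin θ = 595 N.
μ_s N = 121 N.
595 > 121 N, so it slides; kinetic friction f = μ_k N = 0.05×756 = 37.8 N.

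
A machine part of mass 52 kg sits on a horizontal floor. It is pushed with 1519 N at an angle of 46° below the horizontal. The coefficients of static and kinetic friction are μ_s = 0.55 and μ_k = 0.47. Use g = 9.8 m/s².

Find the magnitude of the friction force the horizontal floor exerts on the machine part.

f ≈ 753 N

N = m g + P sin α = 509.6 + 1519×sin 46° = 1602 N.
Horizontally, friction must balance P cos α = 1055 N.
μ_s N = 0.55 × 1602 = 881.3 N.
1055 > 881.3 N → the machine part slides; f = μ_k N = 0.47×1602 = 753 N.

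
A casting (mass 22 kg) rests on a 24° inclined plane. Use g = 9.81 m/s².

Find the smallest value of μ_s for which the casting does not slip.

At the slip threshold m g sin θ = μ_s m g cos θ, so μ_s,min = tan θ.
μ_s,min = tan 24° = 0.445.

μ_s,min ≈ 0.445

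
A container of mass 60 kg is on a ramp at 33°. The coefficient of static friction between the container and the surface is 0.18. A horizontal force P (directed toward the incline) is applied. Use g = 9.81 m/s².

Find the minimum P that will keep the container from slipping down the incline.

The container tends to slide down (tan θ > μ_s), so at the point of impending slip friction acts up-slope at its limit: f = μ_s N.
Perpendicular to the incline: N = m g cos θ + P sin θ.
Along the incline: P cos θ + μ_s N = m g sin θ, i.e. P cos θ + μ_s (m g cos θ + P sin θ) = m g sin θ.
Solving, P (cos θ + μ_s sin θ) = m g (sin θ − μ_s cos θ), so P = 589×0.3937/0.9367 = 247 N.

P_min ≈ 247 N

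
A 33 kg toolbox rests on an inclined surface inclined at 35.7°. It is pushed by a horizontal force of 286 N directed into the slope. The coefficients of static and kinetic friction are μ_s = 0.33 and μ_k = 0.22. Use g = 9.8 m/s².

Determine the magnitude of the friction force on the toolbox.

f ≈ 43.5 N (down the incline)

Resolve perpendicular to the incline: N = m g cos θ + P sin θ = 33×9.8×cos 35.7° + 286×sin 35.7° = 429.5 N.
Parallel to the incline: P cos θ − m g sin θ = 232.3 − 188.7 = 43.54 N; the friction needed to balance this is 43.54 N acting down the slope.
Maximum static friction: μ_s N = 0.33 × 429.5 = 141.7 N.
|f_req| = 43.54 ≤ 141.7 N → the toolbox is in equilibrium; friction equals the required value.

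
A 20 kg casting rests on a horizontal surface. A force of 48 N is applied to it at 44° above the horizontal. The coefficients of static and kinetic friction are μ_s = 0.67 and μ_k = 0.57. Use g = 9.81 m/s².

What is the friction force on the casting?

f ≈ 34.5 N

Vertical equilibrium gives N = m g − P sin α = 162.9 N.
Horizontally, friction must balance P cos α = 34.53 N.
The static-friction limit is μ_s N = 109.1 N.
Since 34.53 N does not exceed the limit, the casting stays at rest and f = 34.5 N.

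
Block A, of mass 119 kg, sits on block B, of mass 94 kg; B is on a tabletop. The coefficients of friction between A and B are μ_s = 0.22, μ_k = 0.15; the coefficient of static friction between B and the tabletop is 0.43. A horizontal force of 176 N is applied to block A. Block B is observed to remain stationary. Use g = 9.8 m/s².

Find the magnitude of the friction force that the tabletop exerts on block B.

f ≈ 176 N

Normal force at the A–B interface: N₁ = m_A g = 1166 N.
Maximum static friction on A from B: μ_s N₁ = 0.22×1166 = 256.6 N.
Since P = 176 N ≤ 256.6 N, A does not slip on B; friction on A equals P = 176 N.
By Newton's third law B feels 176 N forward from A. With B stationary, the floor's static friction on B balances it: f₂ = 176 N (well within μ_s(m_A+m_B)g = 897.6 N).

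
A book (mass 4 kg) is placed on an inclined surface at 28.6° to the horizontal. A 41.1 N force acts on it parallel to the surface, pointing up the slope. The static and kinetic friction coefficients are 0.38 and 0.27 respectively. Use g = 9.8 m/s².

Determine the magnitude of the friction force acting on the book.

f ≈ 9.29 N (down the incline)

Normal force: N = m g cos θ = 4 × 9.8 × cos 28.6° = 34.42 N.
For equilibrium along the incline the friction force must supply f = m g sin θ − P = 18.76 − 41.1 = -22.34 N (positive meaning up-slope).
Maximum static friction available: μ_s N = 0.38 × 34.42 = 13.08 N.
Since |-22.34| > 13.08 N, static friction cannot hold it; the book slides up the incline and kinetic friction applies: f = μ_k N = 0.27 × 34.42 = 9.29 N.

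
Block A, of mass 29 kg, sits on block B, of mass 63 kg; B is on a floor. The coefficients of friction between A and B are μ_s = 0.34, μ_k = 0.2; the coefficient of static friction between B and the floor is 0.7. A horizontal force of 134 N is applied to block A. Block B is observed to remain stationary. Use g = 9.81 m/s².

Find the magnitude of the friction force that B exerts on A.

f ≈ 56.9 N

Between the blocks, N₁ = m_A g = 284.5 N.
So the A–B interface can sustain at most μ_s N₁ = 96.73 N of static friction.
Since P = 134 N > 96.73 N, A slides on B; the A–B friction is kinetic: f₁ = μ_k N₁ = 0.2×284.5 = 56.9 N.
By Newton's third law B feels 56.9 N forward from A. With B stationary, the floor's static friction on B balances it: f₂ = 56.9 N (well within μ_s(m_A+m_B)g = 631.8 N).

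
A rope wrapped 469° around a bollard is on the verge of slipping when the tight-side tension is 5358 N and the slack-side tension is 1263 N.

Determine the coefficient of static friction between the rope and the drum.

μ ≈ 0.177

T₂/T₁ = e^{μβ} → μ = ln(T₂/T₁)/β.
β = 469° = 8.186 rad.
μ = ln(5358/1263)/8.186 = ln(4.242)/8.186 = 0.177.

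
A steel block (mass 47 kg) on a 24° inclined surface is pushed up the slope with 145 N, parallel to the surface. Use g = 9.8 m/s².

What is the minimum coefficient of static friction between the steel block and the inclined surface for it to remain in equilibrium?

N = m g cos θ = 420.8 N.
Friction must make up the shortfall along the incline: f = m g sin θ − P = 187.3 − 145 = 42.34 N.
At the threshold f = μ_s N, so μ_s,min = 42.34/420.8 = 0.101.

μ_s,min ≈ 0.101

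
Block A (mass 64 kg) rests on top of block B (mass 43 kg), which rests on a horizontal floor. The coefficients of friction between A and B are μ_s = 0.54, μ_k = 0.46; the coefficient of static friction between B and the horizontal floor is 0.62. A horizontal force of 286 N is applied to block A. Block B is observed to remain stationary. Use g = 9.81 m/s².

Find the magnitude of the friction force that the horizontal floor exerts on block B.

Between the blocks, N₁ = m_A g = 627.8 N.
So the A–B interface can sustain at most μ_s N₁ = 339 N of static friction.
Since P = 286 N ≤ 339 N, A does not slip on B; friction on A equals P = 286 N.
B experiences an equal 286 N forward from A (third law). B is in equilibrium, so the floor supplies f₂ = 286 N of static friction (limit μ_s(m_A+m_B)g = 650.8 N, not exceeded).

f ≈ 286 N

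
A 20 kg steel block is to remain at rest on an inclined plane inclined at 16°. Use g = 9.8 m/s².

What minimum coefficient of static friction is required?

μ_s,min ≈ 0.287

At the slip threshold m g sin θ = μ_s m g cos θ, so μ_s,min = tan θ.
μ_s,min = tan 16° = 0.287.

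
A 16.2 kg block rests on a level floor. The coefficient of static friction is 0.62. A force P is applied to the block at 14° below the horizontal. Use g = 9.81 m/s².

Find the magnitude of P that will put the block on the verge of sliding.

N = m g + P sin α (the push presses the block into the level floor).
At impending slip, P cos α = μ_s N = μ_s (m g + P sin α).
Solving: P (cos α − μ_s sin α) = μ_s m g → P = 0.62×159/(cos 14° − 0.62 sin 14°) = 98.5/0.8203 = 120 N.

P ≈ 120 N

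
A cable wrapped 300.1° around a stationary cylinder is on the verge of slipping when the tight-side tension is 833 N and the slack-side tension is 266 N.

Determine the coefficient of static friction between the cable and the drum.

T₂/T₁ = e^{μβ} → μ = ln(T₂/T₁)/β.
β = 300.1° = 5.238 rad.
μ = ln(833/266)/5.238 = ln(3.132)/5.238 = 0.218.

μ ≈ 0.218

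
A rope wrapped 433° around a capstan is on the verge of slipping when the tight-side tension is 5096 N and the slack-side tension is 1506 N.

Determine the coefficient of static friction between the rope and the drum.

μ ≈ 0.161

T₂/T₁ = e^{μβ} → μ = ln(T₂/T₁)/β.
β = 433° = 7.557 rad.
μ = ln(5096/1506)/7.557 = ln(3.384)/7.557 = 0.161.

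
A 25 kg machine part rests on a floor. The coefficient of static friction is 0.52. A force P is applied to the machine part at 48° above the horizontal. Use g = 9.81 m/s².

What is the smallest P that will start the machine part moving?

N = m g − P sin α (the pull lifts the machine part).
At impending slip, P cos α = μ_s N = μ_s (m g − P sin α).
Solving: P (cos α + μ_s sin α) = μ_s m g → P = 0.52×245/(cos 48° + 0.52 sin 48°) = 128/1.056 = 121 N.

P ≈ 121 N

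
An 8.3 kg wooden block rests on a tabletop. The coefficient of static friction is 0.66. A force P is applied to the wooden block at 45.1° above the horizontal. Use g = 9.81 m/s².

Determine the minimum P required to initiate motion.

N = m g − P sin α (the pull lifts the wooden block).
At impending slip, P cos α = μ_s N = μ_s (m g − P sin α).
Solving: P (cos α + μ_s sin α) = μ_s m g → P = 0.66×81.4/(cos 45.1° + 0.66 sin 45.1°) = 53.7/1.173 = 45.8 N.

P ≈ 45.8 N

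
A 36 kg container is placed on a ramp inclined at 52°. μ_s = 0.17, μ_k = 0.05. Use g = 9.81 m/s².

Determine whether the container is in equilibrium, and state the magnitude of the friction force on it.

N = m g cos θ = 217 N.
Down-slope weight component: m g sin θ = 278 N.
μ_s N = 37 N.
278 > 37 N, so it slides; kinetic friction f = μ_k N = 0.05×217 = 10.9 N.

f ≈ 10.9 N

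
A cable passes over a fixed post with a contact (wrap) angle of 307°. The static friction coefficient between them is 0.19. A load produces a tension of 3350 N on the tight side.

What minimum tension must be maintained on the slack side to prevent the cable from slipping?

T_min ≈ 1210 N

Capstan equation at impending slip: T_tight/T_slack = e^{μβ}.
β = 307° = 5.358 rad; e^{μβ} = e^{0.19×5.358} = 2.768.
T_slack = T_tight / e^{μβ} = 3350 / 2.768 = 1210 N.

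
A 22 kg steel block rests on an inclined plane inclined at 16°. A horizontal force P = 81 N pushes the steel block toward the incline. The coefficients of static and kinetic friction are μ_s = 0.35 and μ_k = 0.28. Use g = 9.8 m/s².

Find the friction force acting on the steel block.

f ≈ 18.4 N (down the incline)

Normal direction: N = m g cos θ + P sin θ = 229.6 N.
Along the incline, the net driving force (taking up-slope positive) is P cos θ − m g sin θ = 77.86 − 59.43 = 18.43 N, so equilibrium requires friction f = -18.43 N (down-slope).
Maximum static friction: μ_s N = 0.35 × 229.6 = 80.35 N.
Since 18.43 N is within the 80.35 N limit, the steel block stays put and friction is exactly 18.4 N.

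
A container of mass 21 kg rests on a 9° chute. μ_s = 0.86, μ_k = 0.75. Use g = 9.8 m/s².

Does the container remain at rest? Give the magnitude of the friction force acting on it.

N = m g cos θ = 203 N.
Down-slope weight component: m g sin θ = 32.2 N.
μ_s N = 175 N.
32.2 ≤ 175 N, so it stays put; friction = 32.2 N.

f ≈ 32.2 N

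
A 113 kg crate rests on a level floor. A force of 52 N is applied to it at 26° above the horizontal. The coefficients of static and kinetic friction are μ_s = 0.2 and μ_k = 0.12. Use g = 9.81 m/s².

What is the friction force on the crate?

f ≈ 46.7 N

The vertical component of P reduces the normal force: N = m g − P sin α = 1109 − 22.8 = 1086 N.
Horizontally, friction must balance P cos α = 46.74 N.
The static-friction limit is μ_s N = 217.1 N.
Since 46.74 N does not exceed the limit, the crate stays at rest and f = 46.7 N.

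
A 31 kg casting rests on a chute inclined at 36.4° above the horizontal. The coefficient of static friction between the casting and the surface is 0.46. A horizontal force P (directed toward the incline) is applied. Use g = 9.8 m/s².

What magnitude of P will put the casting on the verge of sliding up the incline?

At impending motion up the slope, friction acts down-slope at its limit: f = μ_s N.
Perpendicular to the incline: N = m g cos θ + P sin θ.
Along the incline: P cos θ = m g sin θ + μ_s N = m g sin θ + μ_s (m g cos θ + P sin θ).
Solving, P (cos θ − μ_s sin θ) = m g (sin θ + μ_s cos θ), so P = 31×9.8×(sin 36.4° + 0.46 cos 36.4°)/(cos 36.4° − 0.46 sin 36.4°) = 304×0.9637/0.5319 = 550 N.

P ≈ 550 N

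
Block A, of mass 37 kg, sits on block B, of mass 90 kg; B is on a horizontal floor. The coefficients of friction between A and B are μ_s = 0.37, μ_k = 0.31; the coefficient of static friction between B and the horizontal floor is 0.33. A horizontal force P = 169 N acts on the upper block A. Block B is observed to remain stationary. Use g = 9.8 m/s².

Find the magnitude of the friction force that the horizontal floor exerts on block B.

Between the blocks, N₁ = m_A g = 362.6 N.
So the A–B interface can sustain at most μ_s N₁ = 134.2 N of static friction.
Since P = 169 N > 134.2 N, A slides on B; the A–B friction is kinetic: f₁ = μ_k N₁ = 0.31×362.6 = 112 N.
B experiences an equal 112 N forward from A (third law). B is in equilibrium, so the floor supplies f₂ = 112 N of static friction (limit μ_s(m_A+m_B)g = 410.7 N, not exceeded).

f ≈ 112 N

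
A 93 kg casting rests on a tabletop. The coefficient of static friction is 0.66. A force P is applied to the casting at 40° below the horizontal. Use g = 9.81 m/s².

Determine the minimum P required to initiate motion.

P ≈ 1760 N

N = m g + P sin α (the push presses the casting into the tabletop).
At impending slip, P cos α = μ_s N = μ_s (m g + P sin α).
Solving: P (cos α − μ_s sin α) = μ_s m g → P = 0.66×912/(cos 40° − 0.66 sin 40°) = 602/0.3418 = 1760 N.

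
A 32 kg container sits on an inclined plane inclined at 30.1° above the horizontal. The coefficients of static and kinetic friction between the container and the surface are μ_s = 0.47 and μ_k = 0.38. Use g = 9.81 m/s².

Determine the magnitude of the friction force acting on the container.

Perpendicular to the surface, N = m g cos θ = 32·9.81·cos 30.1° = 271.6 N.
For equilibrium along the incline, friction must balance the weight component: f = m g sin θ = 157.4 N up the slope.
Maximum static friction available: μ_s N = 0.47 × 271.6 = 127.6 N.
Since |157.4| > 127.6 N, static friction cannot hold it; the container slides down the incline and kinetic friction applies: f = μ_k N = 0.38 × 271.6 = 103 N.

f ≈ 103 N (up the incline)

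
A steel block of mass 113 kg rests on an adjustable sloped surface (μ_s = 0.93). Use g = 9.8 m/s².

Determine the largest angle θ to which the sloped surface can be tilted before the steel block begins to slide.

At the slip threshold, m g sin θ = μ_s · m g cos θ, so tan θ = μ_s.
θ_max = arctan(0.93) = 42.9°.

θ_max ≈ 42.9°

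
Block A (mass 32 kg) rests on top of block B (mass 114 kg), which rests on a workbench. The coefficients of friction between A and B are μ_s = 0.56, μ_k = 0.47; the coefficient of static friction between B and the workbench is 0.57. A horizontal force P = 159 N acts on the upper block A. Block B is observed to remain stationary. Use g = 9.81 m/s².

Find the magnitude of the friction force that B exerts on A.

Normal force at the A–B interface: N₁ = m_A g = 313.9 N.
So the A–B interface can sustain at most μ_s N₁ = 175.8 N of static friction.
P = 159 N is within that limit, so A and B move together (both at rest); the A–B friction is simply f₁ = P = 159 N.
B experiences an equal 159 N forward from A (third law). B is in equilibrium, so the floor supplies f₂ = 159 N of static friction (limit μ_s(m_A+m_B)g = 816.4 N, not exceeded).

f ≈ 159 N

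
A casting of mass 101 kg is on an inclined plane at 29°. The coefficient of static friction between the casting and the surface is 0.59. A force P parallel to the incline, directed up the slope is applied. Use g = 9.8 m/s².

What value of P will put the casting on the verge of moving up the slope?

At impending motion up the slope, friction acts down-slope at its limit: f = μ_s N.
P is parallel to the surface, so N = m g cos θ = 866 N.
Along the incline: P = m g sin θ + μ_s N = 480 + 0.59×866 = 991 N.

P ≈ 991 N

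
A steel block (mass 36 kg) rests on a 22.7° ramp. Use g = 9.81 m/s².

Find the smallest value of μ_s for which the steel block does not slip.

μ_s,min ≈ 0.418

At the slip threshold m g sin θ = μ_s m g cos θ, so μ_s,min = tan θ.
μ_s,min = tan 22.7° = 0.418.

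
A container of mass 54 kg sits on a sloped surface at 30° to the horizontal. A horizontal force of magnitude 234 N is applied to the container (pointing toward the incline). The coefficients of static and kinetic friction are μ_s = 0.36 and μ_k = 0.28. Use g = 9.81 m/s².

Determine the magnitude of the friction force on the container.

f ≈ 62.2 N (up the incline)

Resolve perpendicular to the incline: N = m g cos θ + P sin θ = 54×9.81×cos 30° + 234×sin 30° = 575.8 N.
Parallel to the incline: P cos θ − m g sin θ = 202.6 − 264.9 = -62.22 N; the friction needed to balance this is 62.22 N acting up the slope.
The limit of static friction is μ_s N = 207.3 N.
|f_req| = 62.22 ≤ 207.3 N → the container is in equilibrium; friction equals the required value.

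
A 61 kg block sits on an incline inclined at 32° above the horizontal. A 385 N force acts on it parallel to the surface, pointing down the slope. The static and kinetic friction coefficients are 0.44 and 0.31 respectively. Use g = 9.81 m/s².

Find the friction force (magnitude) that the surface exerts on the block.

f ≈ 157 N (up the incline)

Normal force: N = m g cos θ = 61 × 9.81 × cos 32° = 507.5 N.
For equilibrium along the incline the friction force must supply f = m g sin θ + P = 317.1 + 385 = 702.1 N (positive meaning up-slope).
Maximum static friction available: μ_s N = 0.44 × 507.5 = 223.3 N.
Since |702.1| > 223.3 N, static friction cannot hold it; the block slides down the incline and kinetic friction applies: f = μ_k N = 0.31 × 507.5 = 157 N.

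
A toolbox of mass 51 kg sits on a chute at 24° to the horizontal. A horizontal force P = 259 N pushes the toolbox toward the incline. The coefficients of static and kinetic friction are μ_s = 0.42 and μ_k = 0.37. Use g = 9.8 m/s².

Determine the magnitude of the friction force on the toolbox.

Resolve perpendicular to the incline: N = m g cos θ + P sin θ = 51×9.8×cos 24° + 259×sin 24° = 561.9 N.
Along the incline, the net driving force (taking up-slope positive) is P cos θ − m g sin θ = 236.6 − 203.3 = 33.32 N, so equilibrium requires friction f = -33.32 N (down-slope).
Maximum static friction: μ_s N = 0.42 × 561.9 = 236 N.
|f_req| = 33.32 ≤ 236 N → the toolbox is in equilibrium; friction equals the required value.

f ≈ 33.3 N (down the incline)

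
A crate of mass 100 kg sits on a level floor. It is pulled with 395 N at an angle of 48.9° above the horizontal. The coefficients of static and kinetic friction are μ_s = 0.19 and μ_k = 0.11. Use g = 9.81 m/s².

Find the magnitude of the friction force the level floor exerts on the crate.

f ≈ 75.2 N

Vertical equilibrium gives N = m g − P sin α = 683.3 N.
Horizontally, friction must balance P cos α = 259.7 N.
μ_s N = 0.19 × 683.3 = 129.8 N.
The required friction exceeds μ_s N, so the crate moves and f = μ_k N = 75.2 N.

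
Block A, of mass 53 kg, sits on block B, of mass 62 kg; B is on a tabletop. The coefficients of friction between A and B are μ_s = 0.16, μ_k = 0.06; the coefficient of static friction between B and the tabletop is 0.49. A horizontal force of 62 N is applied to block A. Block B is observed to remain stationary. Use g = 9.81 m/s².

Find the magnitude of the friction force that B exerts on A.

Between the blocks, N₁ = m_A g = 519.9 N.
So the A–B interface can sustain at most μ_s N₁ = 83.19 N of static friction.
P = 62 N is within that limit, so A and B move together (both at rest); the A–B friction is simply f₁ = P = 62 N.
By Newton's third law B feels 62 N forward from A. With B stationary, the floor's static friction on B balances it: f₂ = 62 N (well within μ_s(m_A+m_B)g = 552.8 N).

f ≈ 62 N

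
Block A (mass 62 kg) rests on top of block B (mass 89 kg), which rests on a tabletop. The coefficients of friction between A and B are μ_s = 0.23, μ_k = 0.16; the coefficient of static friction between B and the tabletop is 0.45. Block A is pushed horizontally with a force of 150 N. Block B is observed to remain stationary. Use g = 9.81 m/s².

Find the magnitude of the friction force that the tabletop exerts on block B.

The normal force B exerts on A is simply A's weight, N₁ = 608.2 N.
Maximum static friction on A from B: μ_s N₁ = 0.23×608.2 = 139.9 N.
P = 150 N exceeds that limit, so A slips over B and the interface friction becomes kinetic: f₁ = μ_k N₁ = 0.16×608.2 = 97.3 N.
By Newton's third law B feels 97.3 N forward from A. With B stationary, the floor's static friction on B balances it: f₂ = 97.3 N (well within μ_s(m_A+m_B)g = 666.6 N).

f ≈ 97.3 N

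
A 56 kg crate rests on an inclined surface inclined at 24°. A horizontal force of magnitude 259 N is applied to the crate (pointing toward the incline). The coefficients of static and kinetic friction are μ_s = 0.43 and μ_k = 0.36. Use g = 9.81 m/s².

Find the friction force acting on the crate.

f ≈ 13.2 N (down the incline)

The horizontal push has a component P sin θ into the surface, so N = m g cos θ + P sin θ = 501.9 + 105.3 = 607.2 N.
Along the incline, the net driving force (taking up-slope positive) is P cos θ − m g sin θ = 236.6 − 223.4 = 13.16 N, so equilibrium requires friction f = -13.16 N (down-slope).
The limit of static friction is μ_s N = 261.1 N.
|f_req| = 13.16 ≤ 261.1 N → the crate is in equilibrium; friction equals the required value.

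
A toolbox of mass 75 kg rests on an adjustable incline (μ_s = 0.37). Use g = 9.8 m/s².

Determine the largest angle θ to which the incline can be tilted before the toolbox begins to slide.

θ_max ≈ 20.3°

At the slip threshold, m g sin θ = μ_s · m g cos θ, so tan θ = μ_s.
θ_max = arctan(0.37) = 20.3°.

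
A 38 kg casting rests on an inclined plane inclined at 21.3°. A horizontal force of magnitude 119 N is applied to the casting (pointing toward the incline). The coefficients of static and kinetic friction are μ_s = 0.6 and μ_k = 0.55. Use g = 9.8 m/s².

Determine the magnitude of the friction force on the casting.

Resolve perpendicular to the incline: N = m g cos θ + P sin θ = 38×9.8×cos 21.3° + 119×sin 21.3° = 390.2 N.
Along the incline, the net driving force (taking up-slope positive) is P cos θ − m g sin θ = 110.9 − 135.3 = -24.4 N, so equilibrium requires friction f = 24.4 N (up-slope).
Maximum static friction: μ_s N = 0.6 × 390.2 = 234.1 N.
Since 24.4 N is within the 234.1 N limit, the casting stays put and friction is exactly 24.4 N.

f ≈ 24.4 N (up the incline)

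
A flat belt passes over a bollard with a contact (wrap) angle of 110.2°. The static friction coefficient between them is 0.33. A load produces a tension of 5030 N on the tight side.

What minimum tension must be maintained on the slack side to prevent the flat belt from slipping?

Capstan equation at impending slip: T_tight/T_slack = e^{μβ}.
β = 110.2° = 1.923 rad; e^{μβ} = e^{0.33×1.923} = 1.886.
T_slack = T_tight / e^{μβ} = 5030 / 1.886 = 2670 N.

T_min ≈ 2670 N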